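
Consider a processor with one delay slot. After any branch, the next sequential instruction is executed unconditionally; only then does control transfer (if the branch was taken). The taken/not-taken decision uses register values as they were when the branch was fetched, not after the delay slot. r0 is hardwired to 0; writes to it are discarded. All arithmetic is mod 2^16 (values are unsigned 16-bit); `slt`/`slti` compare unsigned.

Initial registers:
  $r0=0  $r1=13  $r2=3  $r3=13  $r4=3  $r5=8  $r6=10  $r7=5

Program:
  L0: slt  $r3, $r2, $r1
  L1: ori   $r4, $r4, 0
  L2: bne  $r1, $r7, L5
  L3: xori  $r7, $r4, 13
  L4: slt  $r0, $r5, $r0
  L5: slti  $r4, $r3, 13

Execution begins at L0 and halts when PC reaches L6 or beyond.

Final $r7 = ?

#0 slt  $r3, $r2, $r1 ; 0/13/3/1/3/8/10/5
#1 ori   $r4, $r4, 0 ; 0/13/3/1/3/8/10/5
#2 bne  $r1, $r7, L5 ; 0/13/3/1/3/8/10/5 ; →target
#3 xori  $r7, $r4, 13 ; 0/13/3/1/3/8/10/14
#5 slti  $r4, $r3, 13 ; 0/13/3/1/1/8/10/14

14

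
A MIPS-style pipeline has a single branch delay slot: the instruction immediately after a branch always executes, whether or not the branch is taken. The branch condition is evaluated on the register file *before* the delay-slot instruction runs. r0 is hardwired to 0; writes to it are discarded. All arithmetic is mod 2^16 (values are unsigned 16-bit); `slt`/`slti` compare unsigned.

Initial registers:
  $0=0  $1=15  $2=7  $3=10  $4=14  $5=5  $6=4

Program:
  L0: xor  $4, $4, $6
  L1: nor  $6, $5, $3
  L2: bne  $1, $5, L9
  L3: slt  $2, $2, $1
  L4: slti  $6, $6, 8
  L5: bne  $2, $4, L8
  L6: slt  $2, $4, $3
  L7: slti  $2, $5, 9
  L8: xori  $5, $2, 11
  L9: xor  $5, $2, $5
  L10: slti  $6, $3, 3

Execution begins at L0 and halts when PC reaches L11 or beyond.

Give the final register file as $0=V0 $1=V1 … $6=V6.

PC=0  xor  $4, $4, $6        | $0=0 $1=15 $2=7 $3=10 $4=10 $5=5 $6=4
PC=1  nor  $6, $5, $3        | $0=0 $1=15 $2=7 $3=10 $4=10 $5=5 $6=65520
PC=2  bne  $1, $5, L9        | $0=0 $1=15 $2=7 $3=10 $4=10 $5=5 $6=65520  [TAKEN]
PC=3  slt  $2, $2, $1        | $0=0 $1=15 $2=1 $3=10 $4=10 $5=5 $6=65520
PC=9  xor  $5, $2, $5        | $0=0 $1=15 $2=1 $3=10 $4=10 $5=4 $6=65520
PC=10 slti  $6, $3, 3        | $0=0 $1=15 $2=1 $3=10 $4=10 $5=4 $6=0

$0=0 $1=15 $2=1 $3=10 $4=10 $5=4 $6=0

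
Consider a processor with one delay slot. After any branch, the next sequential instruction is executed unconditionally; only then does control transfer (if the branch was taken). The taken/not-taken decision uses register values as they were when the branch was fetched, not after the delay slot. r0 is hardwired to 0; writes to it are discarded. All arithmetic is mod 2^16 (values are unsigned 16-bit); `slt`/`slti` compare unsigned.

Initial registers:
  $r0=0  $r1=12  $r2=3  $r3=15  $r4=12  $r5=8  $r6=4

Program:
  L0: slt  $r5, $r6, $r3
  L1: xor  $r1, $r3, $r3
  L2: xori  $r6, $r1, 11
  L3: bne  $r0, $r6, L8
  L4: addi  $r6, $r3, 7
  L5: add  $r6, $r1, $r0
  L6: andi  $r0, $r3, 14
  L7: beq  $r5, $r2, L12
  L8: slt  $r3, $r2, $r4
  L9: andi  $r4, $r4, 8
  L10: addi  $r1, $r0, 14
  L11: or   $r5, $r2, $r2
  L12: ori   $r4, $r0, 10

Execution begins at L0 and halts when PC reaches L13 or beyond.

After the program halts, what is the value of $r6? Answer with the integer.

22

#0 slt  $r5, $r6, $r3 ; 0/12/3/15/12/1/4
#1 xor  $r1, $r3, $r3 ; 0/0/3/15/12/1/4
#2 xori  $r6, $r1, 11 ; 0/0/3/15/12/1/11
#3 bne  $r0, $r6, L8 ; 0/0/3/15/12/1/11 ; →target
#4 addi  $r6, $r3, 7 ; 0/0/3/15/12/1/22
#8 slt  $r3, $r2, $r4 ; 0/0/3/1/12/1/22
#9 andi  $r4, $r4, 8 ; 0/0/3/1/8/1/22
#10 addi  $r1, $r0, 14 ; 0/14/3/1/8/1/22
#11 or   $r5, $r2, $r2 ; 0/14/3/1/8/3/22
#12 ori   $r4, $r0, 10 ; 0/14/3/1/10/3/22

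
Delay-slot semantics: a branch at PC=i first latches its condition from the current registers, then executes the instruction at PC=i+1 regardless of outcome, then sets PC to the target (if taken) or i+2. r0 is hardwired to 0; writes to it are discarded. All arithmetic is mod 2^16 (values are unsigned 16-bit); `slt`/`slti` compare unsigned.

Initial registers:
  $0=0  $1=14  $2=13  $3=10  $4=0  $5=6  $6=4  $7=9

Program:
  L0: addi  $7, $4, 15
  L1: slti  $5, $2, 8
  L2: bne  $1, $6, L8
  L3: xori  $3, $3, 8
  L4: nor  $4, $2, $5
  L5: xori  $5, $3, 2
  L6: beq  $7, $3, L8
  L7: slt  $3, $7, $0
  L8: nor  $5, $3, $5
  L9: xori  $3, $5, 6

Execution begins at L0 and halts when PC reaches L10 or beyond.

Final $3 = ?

65531

PC=0  addi  $7, $4, 15       | $0=0 $1=14 $2=13 $3=10 $4=0 $5=6 $6=4 $7=15
PC=1  slti  $5, $2, 8        | $0=0 $1=14 $2=13 $3=10 $4=0 $5=0 $6=4 $7=15
PC=2  bne  $1, $6, L8        | $0=0 $1=14 $2=13 $3=10 $4=0 $5=0 $6=4 $7=15  [TAKEN]
PC=3  xori  $3, $3, 8        | $0=0 $1=14 $2=13 $3=2 $4=0 $5=0 $6=4 $7=15
PC=8  nor  $5, $3, $5        | $0=0 $1=14 $2=13 $3=2 $4=0 $5=65533 $6=4 $7=15
PC=9  xori  $3, $5, 6        | $0=0 $1=14 $2=13 $3=65531 $4=0 $5=65533 $6=4 $7=15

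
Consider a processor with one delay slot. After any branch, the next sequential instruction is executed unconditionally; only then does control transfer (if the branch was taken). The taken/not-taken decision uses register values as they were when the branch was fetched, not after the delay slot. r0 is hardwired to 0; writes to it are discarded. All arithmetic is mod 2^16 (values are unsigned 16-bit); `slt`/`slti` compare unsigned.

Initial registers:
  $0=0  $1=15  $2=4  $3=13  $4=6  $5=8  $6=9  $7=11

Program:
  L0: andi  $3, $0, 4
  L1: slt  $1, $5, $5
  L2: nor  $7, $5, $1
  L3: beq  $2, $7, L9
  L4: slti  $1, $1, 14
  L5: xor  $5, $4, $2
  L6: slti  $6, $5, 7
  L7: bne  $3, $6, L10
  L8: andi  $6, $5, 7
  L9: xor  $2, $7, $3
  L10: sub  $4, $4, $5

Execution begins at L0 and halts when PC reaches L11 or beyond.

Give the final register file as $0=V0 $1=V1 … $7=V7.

$0=0 $1=1 $2=4 $3=0 $4=4 $5=2 $6=2 $7=65527

PC=0  andi  $3, $0, 4        | $0=0 $1=15 $2=4 $3=0 $4=6 $5=8 $6=9 $7=11
PC=1  slt  $1, $5, $5        | $0=0 $1=0 $2=4 $3=0 $4=6 $5=8 $6=9 $7=11
PC=2  nor  $7, $5, $1        | $0=0 $1=0 $2=4 $3=0 $4=6 $5=8 $6=9 $7=65527
PC=3  beq  $2, $7, L9        | $0=0 $1=0 $2=4 $3=0 $4=6 $5=8 $6=9 $7=65527  [not taken]
PC=4  slti  $1, $1, 14       | $0=0 $1=1 $2=4 $3=0 $4=6 $5=8 $6=9 $7=65527
PC=5  xor  $5, $4, $2        | $0=0 $1=1 $2=4 $3=0 $4=6 $5=2 $6=9 $7=65527
PC=6  slti  $6, $5, 7        | $0=0 $1=1 $2=4 $3=0 $4=6 $5=2 $6=1 $7=65527
PC=7  bne  $3, $6, L10       | $0=0 $1=1 $2=4 $3=0 $4=6 $5=2 $6=1 $7=65527  [TAKEN]
PC=8  andi  $6, $5, 7        | $0=0 $1=1 $2=4 $3=0 $4=6 $5=2 $6=2 $7=65527
PC=10 sub  $4, $4, $5        | $0=0 $1=1 $2=4 $3=0 $4=4 $5=2 $6=2 $7=65527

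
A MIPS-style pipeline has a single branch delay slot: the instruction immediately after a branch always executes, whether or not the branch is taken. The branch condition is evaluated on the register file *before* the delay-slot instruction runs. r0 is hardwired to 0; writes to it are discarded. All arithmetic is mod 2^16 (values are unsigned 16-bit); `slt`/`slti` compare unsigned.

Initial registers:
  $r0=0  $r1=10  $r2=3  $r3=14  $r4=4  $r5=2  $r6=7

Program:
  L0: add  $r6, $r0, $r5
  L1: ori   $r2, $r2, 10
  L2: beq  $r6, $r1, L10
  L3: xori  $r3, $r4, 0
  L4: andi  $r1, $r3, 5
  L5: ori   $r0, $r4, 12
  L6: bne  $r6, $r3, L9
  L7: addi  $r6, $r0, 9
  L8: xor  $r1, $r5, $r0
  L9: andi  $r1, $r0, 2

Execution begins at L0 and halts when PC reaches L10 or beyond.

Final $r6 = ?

  step pc=0: add  $r6, $r0, $r5  regs=(0,10,3,14,4,2,2)
  step pc=1: ori   $r2, $r2, 10  regs=(0,10,11,14,4,2,2)
  step pc=2: beq  $r6, $r1, L10  cond=F  regs=(0,10,11,14,4,2,2)
  step pc=3: xori  $r3, $r4, 0  regs=(0,10,11,4,4,2,2)
  step pc=4: andi  $r1, $r3, 5  regs=(0,4,11,4,4,2,2)
  step pc=5: ori   $r0, $r4, 12  regs=(0,4,11,4,4,2,2)
  step pc=6: bne  $r6, $r3, L9  cond=T  regs=(0,4,11,4,4,2,2)
  step pc=7: addi  $r6, $r0, 9  regs=(0,4,11,4,4,2,9)
  step pc=9: andi  $r1, $r0, 2  regs=(0,0,11,4,4,2,9)

9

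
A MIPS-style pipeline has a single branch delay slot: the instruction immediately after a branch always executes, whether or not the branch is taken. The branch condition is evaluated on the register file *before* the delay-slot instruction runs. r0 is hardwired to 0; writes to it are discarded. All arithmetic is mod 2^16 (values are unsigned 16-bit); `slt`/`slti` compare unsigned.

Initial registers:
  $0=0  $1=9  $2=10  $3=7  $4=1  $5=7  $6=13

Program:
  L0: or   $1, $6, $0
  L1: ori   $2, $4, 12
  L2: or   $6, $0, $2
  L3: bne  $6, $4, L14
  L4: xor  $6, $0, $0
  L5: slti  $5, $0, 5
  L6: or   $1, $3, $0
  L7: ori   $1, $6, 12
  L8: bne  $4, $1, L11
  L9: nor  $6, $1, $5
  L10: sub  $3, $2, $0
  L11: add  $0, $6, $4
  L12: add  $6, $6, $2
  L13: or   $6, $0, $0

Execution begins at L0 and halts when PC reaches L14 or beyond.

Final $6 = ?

0

[0] or   $1, $6, $0  →  {$0:0, $1:13, $2:10, $3:7, $4:1, $5:7, $6:13}
[1] ori   $2, $4, 12  →  {$0:0, $1:13, $2:13, $3:7, $4:1, $5:7, $6:13}
[2] or   $6, $0, $2  →  {$0:0, $1:13, $2:13, $3:7, $4:1, $5:7, $6:13}
[3] bne  $6, $4, L14  →  {$0:0, $1:13, $2:13, $3:7, $4:1, $5:7, $6:13}  ⟨branch taken⟩
[4] xor  $6, $0, $0  →  {$0:0, $1:13, $2:13, $3:7, $4:1, $5:7, $6:0}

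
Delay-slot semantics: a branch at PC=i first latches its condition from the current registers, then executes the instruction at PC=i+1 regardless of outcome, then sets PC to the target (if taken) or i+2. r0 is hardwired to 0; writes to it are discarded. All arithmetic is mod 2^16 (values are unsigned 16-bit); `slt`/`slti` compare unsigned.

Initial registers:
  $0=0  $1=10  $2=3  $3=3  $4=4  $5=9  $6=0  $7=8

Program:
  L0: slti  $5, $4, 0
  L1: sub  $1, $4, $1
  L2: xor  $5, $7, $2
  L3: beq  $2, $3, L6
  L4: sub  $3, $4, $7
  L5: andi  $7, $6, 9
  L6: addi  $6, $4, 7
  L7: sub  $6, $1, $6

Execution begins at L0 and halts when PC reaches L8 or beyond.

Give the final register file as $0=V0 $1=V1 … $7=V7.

#0 slti  $5, $4, 0 ; 0/10/3/3/4/0/0/8
#1 sub  $1, $4, $1 ; 0/65530/3/3/4/0/0/8
#2 xor  $5, $7, $2 ; 0/65530/3/3/4/11/0/8
#3 beq  $2, $3, L6 ; 0/65530/3/3/4/11/0/8 ; →target
#4 sub  $3, $4, $7 ; 0/65530/3/65532/4/11/0/8
#6 addi  $6, $4, 7 ; 0/65530/3/65532/4/11/11/8
#7 sub  $6, $1, $6 ; 0/65530/3/65532/4/11/65519/8

$0=0 $1=65530 $2=3 $3=65532 $4=4 $5=11 $6=65519 $7=8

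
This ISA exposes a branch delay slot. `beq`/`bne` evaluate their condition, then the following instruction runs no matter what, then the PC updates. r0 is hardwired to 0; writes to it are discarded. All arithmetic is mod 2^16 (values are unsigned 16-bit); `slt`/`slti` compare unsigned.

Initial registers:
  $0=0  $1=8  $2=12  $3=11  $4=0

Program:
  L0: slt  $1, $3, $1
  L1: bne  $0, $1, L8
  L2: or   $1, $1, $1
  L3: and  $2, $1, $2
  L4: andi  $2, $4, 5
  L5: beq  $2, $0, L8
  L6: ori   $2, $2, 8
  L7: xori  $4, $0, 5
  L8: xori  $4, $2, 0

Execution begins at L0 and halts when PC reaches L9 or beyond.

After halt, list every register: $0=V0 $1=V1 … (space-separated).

#0 slt  $1, $3, $1 ; 0/0/12/11/0
#1 bne  $0, $1, L8 ; 0/0/12/11/0 ; →fallthru
#2 or   $1, $1, $1 ; 0/0/12/11/0
#3 and  $2, $1, $2 ; 0/0/0/11/0
#4 andi  $2, $4, 5 ; 0/0/0/11/0
#5 beq  $2, $0, L8 ; 0/0/0/11/0 ; →target
#6 ori   $2, $2, 8 ; 0/0/8/11/0
#8 xori  $4, $2, 0 ; 0/0/8/11/8

$0=0 $1=0 $2=8 $3=11 $4=8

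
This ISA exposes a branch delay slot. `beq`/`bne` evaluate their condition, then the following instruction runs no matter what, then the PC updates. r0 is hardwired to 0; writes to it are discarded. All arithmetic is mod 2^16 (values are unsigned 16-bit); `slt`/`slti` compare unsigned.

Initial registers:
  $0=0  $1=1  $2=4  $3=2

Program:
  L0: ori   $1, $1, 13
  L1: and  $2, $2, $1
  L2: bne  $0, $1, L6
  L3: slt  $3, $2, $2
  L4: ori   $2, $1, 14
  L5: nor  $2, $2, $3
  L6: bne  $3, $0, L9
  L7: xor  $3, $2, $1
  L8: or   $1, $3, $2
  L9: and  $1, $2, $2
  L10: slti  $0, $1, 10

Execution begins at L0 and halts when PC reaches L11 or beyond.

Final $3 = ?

9

[0] ori   $1, $1, 13  →  {$0:0, $1:13, $2:4, $3:2}
[1] and  $2, $2, $1  →  {$0:0, $1:13, $2:4, $3:2}
[2] bne  $0, $1, L6  →  {$0:0, $1:13, $2:4, $3:2}  ⟨branch taken⟩
[3] slt  $3, $2, $2  →  {$0:0, $1:13, $2:4, $3:0}
[6] bne  $3, $0, L9  →  {$0:0, $1:13, $2:4, $3:0}  ⟨branch fallthrough⟩
[7] xor  $3, $2, $1  →  {$0:0, $1:13, $2:4, $3:9}
[8] or   $1, $3, $2  →  {$0:0, $1:13, $2:4, $3:9}
[9] and  $1, $2, $2  →  {$0:0, $1:4, $2:4, $3:9}
[10] slti  $0, $1, 10  →  {$0:0, $1:4, $2:4, $3:9}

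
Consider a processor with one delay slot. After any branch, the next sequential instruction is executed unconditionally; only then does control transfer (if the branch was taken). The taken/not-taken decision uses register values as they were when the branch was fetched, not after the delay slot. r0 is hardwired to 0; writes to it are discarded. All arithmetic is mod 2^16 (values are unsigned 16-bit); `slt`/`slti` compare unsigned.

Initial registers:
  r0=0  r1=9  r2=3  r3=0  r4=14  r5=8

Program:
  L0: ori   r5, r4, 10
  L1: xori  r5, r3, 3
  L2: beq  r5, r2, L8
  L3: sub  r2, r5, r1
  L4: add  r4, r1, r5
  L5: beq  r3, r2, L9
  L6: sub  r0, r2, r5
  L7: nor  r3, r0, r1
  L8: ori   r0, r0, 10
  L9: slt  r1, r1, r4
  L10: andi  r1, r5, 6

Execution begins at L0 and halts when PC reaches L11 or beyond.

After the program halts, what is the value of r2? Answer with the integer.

PC=0  ori   r5, r4, 10       | r0=0 r1=9 r2=3 r3=0 r4=14 r5=14
PC=1  xori  r5, r3, 3        | r0=0 r1=9 r2=3 r3=0 r4=14 r5=3
PC=2  beq  r5, r2, L8        | r0=0 r1=9 r2=3 r3=0 r4=14 r5=3  [TAKEN]
PC=3  sub  r2, r5, r1        | r0=0 r1=9 r2=65530 r3=0 r4=14 r5=3
PC=8  ori   r0, r0, 10       | r0=0 r1=9 r2=65530 r3=0 r4=14 r5=3
PC=9  slt  r1, r1, r4        | r0=0 r1=1 r2=65530 r3=0 r4=14 r5=3
PC=10 andi  r1, r5, 6        | r0=0 r1=2 r2=65530 r3=0 r4=14 r5=3

65530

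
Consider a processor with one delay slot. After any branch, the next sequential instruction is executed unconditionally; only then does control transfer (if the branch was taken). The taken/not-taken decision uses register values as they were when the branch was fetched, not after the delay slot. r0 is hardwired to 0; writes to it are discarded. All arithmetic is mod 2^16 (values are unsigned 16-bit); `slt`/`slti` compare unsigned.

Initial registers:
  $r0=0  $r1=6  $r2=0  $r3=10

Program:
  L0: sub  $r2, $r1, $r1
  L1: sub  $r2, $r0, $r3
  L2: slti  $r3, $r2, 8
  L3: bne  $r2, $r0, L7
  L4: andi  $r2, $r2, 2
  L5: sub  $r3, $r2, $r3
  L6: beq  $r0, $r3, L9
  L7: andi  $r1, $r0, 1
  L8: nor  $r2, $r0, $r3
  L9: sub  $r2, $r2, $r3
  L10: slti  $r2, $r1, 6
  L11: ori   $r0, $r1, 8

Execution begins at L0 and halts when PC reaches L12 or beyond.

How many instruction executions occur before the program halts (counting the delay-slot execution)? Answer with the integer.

PC=0  sub  $r2, $r1, $r1     | $r0=0 $r1=6 $r2=0 $r3=10
PC=1  sub  $r2, $r0, $r3     | $r0=0 $r1=6 $r2=65526 $r3=10
PC=2  slti  $r3, $r2, 8      | $r0=0 $r1=6 $r2=65526 $r3=0
PC=3  bne  $r2, $r0, L7      | $r0=0 $r1=6 $r2=65526 $r3=0  [TAKEN]
PC=4  andi  $r2, $r2, 2      | $r0=0 $r1=6 $r2=2 $r3=0
PC=7  andi  $r1, $r0, 1      | $r0=0 $r1=0 $r2=2 $r3=0
PC=8  nor  $r2, $r0, $r3     | $r0=0 $r1=0 $r2=65535 $r3=0
PC=9  sub  $r2, $r2, $r3     | $r0=0 $r1=0 $r2=65535 $r3=0
PC=10 slti  $r2, $r1, 6      | $r0=0 $r1=0 $r2=1 $r3=0
PC=11 ori   $r0, $r1, 8      | $r0=0 $r1=0 $r2=1 $r3=0

10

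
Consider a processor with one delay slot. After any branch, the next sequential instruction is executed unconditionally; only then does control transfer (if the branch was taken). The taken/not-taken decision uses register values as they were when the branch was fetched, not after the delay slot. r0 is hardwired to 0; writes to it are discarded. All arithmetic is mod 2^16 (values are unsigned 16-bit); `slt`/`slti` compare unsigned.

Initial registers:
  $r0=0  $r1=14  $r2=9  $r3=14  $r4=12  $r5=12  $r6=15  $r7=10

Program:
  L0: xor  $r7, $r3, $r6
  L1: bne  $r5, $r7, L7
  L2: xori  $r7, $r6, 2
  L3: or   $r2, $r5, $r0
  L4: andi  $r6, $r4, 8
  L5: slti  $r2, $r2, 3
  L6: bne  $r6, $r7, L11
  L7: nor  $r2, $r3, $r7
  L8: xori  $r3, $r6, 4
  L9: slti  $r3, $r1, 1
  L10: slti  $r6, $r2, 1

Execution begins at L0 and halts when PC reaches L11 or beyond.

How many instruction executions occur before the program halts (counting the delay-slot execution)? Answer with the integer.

7

[0] xor  $r7, $r3, $r6  →  {$r0:0, $r1:14, $r2:9, $r3:14, $r4:12, $r5:12, $r6:15, $r7:1}
[1] bne  $r5, $r7, L7  →  {$r0:0, $r1:14, $r2:9, $r3:14, $r4:12, $r5:12, $r6:15, $r7:1}  ⟨branch taken⟩
[2] xori  $r7, $r6, 2  →  {$r0:0, $r1:14, $r2:9, $r3:14, $r4:12, $r5:12, $r6:15, $r7:13}
[7] nor  $r2, $r3, $r7  →  {$r0:0, $r1:14, $r2:65520, $r3:14, $r4:12, $r5:12, $r6:15, $r7:13}
[8] xori  $r3, $r6, 4  →  {$r0:0, $r1:14, $r2:65520, $r3:11, $r4:12, $r5:12, $r6:15, $r7:13}
[9] slti  $r3, $r1, 1  →  {$r0:0, $r1:14, $r2:65520, $r3:0, $r4:12, $r5:12, $r6:15, $r7:13}
[10] slti  $r6, $r2, 1  →  {$r0:0, $r1:14, $r2:65520, $r3:0, $r4:12, $r5:12, $r6:0, $r7:13}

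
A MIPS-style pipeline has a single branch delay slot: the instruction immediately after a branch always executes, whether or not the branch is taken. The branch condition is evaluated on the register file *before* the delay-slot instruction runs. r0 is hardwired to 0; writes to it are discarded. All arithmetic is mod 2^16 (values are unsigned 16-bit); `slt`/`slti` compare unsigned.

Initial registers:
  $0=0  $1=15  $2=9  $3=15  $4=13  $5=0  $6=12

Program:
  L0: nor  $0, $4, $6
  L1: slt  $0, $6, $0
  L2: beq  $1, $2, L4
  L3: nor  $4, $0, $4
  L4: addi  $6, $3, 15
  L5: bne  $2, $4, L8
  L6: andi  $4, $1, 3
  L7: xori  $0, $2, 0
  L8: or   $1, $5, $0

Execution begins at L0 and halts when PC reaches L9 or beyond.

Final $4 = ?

3

PC=0  nor  $0, $4, $6        | $0=0 $1=15 $2=9 $3=15 $4=13 $5=0 $6=12
PC=1  slt  $0, $6, $0        | $0=0 $1=15 $2=9 $3=15 $4=13 $5=0 $6=12
PC=2  beq  $1, $2, L4        | $0=0 $1=15 $2=9 $3=15 $4=13 $5=0 $6=12  [not taken]
PC=3  nor  $4, $0, $4        | $0=0 $1=15 $2=9 $3=15 $4=65522 $5=0 $6=12
PC=4  addi  $6, $3, 15       | $0=0 $1=15 $2=9 $3=15 $4=65522 $5=0 $6=30
PC=5  bne  $2, $4, L8        | $0=0 $1=15 $2=9 $3=15 $4=65522 $5=0 $6=30  [TAKEN]
PC=6  andi  $4, $1, 3        | $0=0 $1=15 $2=9 $3=15 $4=3 $5=0 $6=30
PC=8  or   $1, $5, $0        | $0=0 $1=0 $2=9 $3=15 $4=3 $5=0 $6=30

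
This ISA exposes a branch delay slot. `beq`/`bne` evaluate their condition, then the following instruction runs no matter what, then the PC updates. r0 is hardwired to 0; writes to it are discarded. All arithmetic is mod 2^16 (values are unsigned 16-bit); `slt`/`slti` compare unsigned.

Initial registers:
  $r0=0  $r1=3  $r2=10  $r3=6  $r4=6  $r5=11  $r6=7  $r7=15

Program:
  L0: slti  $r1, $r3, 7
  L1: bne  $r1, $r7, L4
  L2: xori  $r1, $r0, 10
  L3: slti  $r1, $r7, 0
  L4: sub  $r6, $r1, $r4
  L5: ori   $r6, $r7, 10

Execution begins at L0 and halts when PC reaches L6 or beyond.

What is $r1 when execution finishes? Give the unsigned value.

  step pc=0: slti  $r1, $r3, 7  regs=(0,1,10,6,6,11,7,15)
  step pc=1: bne  $r1, $r7, L4  cond=T  regs=(0,1,10,6,6,11,7,15)
  step pc=2: xori  $r1, $r0, 10  regs=(0,10,10,6,6,11,7,15)
  step pc=4: sub  $r6, $r1, $r4  regs=(0,10,10,6,6,11,4,15)
  step pc=5: ori   $r6, $r7, 10  regs=(0,10,10,6,6,11,15,15)

10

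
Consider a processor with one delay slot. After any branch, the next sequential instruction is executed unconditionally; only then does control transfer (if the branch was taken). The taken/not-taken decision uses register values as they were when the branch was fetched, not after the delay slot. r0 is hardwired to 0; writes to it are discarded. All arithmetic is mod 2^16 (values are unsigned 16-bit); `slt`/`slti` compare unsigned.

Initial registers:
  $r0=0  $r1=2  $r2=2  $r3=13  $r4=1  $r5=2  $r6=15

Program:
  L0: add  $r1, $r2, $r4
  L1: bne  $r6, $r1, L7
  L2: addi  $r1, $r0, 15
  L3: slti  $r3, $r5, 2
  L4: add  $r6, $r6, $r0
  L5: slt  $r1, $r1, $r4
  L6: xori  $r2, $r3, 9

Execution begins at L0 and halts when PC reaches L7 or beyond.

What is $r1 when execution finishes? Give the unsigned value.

15

[0] add  $r1, $r2, $r4  →  {$r0:0, $r1:3, $r2:2, $r3:13, $r4:1, $r5:2, $r6:15}
[1] bne  $r6, $r1, L7  →  {$r0:0, $r1:3, $r2:2, $r3:13, $r4:1, $r5:2, $r6:15}  ⟨branch taken⟩
[2] addi  $r1, $r0, 15  →  {$r0:0, $r1:15, $r2:2, $r3:13, $r4:1, $r5:2, $r6:15}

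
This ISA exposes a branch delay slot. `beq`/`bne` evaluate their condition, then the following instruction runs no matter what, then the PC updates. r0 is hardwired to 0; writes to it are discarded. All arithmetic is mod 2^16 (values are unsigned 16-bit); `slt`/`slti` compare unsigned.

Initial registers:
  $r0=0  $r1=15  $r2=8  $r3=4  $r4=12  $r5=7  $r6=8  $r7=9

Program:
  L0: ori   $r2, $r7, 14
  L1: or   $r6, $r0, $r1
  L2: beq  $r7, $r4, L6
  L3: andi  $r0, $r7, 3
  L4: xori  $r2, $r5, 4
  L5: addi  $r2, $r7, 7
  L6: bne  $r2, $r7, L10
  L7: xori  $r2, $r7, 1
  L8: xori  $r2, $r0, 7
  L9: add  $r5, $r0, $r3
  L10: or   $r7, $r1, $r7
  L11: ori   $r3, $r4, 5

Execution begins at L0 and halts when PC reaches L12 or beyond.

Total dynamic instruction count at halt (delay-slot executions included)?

10

#0 ori   $r2, $r7, 14 ; 0/15/15/4/12/7/8/9
#1 or   $r6, $r0, $r1 ; 0/15/15/4/12/7/15/9
#2 beq  $r7, $r4, L6 ; 0/15/15/4/12/7/15/9 ; →fallthru
#3 andi  $r0, $r7, 3 ; 0/15/15/4/12/7/15/9
#4 xori  $r2, $r5, 4 ; 0/15/3/4/12/7/15/9
#5 addi  $r2, $r7, 7 ; 0/15/16/4/12/7/15/9
#6 bne  $r2, $r7, L10 ; 0/15/16/4/12/7/15/9 ; →target
#7 xori  $r2, $r7, 1 ; 0/15/8/4/12/7/15/9
#10 or   $r7, $r1, $r7 ; 0/15/8/4/12/7/15/15
#11 ori   $r3, $r4, 5 ; 0/15/8/13/12/7/15/15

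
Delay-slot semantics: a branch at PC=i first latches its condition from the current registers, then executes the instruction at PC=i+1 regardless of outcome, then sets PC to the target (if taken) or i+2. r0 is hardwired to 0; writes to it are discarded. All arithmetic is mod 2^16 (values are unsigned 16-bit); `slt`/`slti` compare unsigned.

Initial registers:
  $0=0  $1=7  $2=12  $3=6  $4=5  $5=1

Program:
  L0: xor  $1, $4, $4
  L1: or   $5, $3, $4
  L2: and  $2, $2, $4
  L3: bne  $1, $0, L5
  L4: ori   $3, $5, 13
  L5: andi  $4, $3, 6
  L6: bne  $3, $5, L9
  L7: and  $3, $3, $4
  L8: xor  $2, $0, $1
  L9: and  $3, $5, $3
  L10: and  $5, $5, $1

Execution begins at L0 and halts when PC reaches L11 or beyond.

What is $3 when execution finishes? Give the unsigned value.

#0 xor  $1, $4, $4 ; 0/0/12/6/5/1
#1 or   $5, $3, $4 ; 0/0/12/6/5/7
#2 and  $2, $2, $4 ; 0/0/4/6/5/7
#3 bne  $1, $0, L5 ; 0/0/4/6/5/7 ; →fallthru
#4 ori   $3, $5, 13 ; 0/0/4/15/5/7
#5 andi  $4, $3, 6 ; 0/0/4/15/6/7
#6 bne  $3, $5, L9 ; 0/0/4/15/6/7 ; →target
#7 and  $3, $3, $4 ; 0/0/4/6/6/7
#9 and  $3, $5, $3 ; 0/0/4/6/6/7
#10 and  $5, $5, $1 ; 0/0/4/6/6/0

6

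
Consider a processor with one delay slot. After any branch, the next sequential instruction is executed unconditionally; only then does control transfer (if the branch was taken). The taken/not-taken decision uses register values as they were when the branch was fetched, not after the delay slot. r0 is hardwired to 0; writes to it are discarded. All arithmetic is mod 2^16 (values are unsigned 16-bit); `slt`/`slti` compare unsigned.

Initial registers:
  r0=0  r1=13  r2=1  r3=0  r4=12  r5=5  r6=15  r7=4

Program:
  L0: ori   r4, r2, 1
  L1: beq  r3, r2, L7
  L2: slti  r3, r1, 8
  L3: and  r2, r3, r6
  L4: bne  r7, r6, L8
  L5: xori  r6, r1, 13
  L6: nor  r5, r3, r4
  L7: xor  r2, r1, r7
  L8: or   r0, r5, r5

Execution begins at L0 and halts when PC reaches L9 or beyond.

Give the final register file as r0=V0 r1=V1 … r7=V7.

r0=0 r1=13 r2=0 r3=0 r4=1 r5=5 r6=0 r7=4

[0] ori   r4, r2, 1  →  {r0:0, r1:13, r2:1, r3:0, r4:1, r5:5, r6:15, r7:4}
[1] beq  r3, r2, L7  →  {r0:0, r1:13, r2:1, r3:0, r4:1, r5:5, r6:15, r7:4}  ⟨branch fallthrough⟩
[2] slti  r3, r1, 8  →  {r0:0, r1:13, r2:1, r3:0, r4:1, r5:5, r6:15, r7:4}
[3] and  r2, r3, r6  →  {r0:0, r1:13, r2:0, r3:0, r4:1, r5:5, r6:15, r7:4}
[4] bne  r7, r6, L8  →  {r0:0, r1:13, r2:0, r3:0, r4:1, r5:5, r6:15, r7:4}  ⟨branch taken⟩
[5] xori  r6, r1, 13  →  {r0:0, r1:13, r2:0, r3:0, r4:1, r5:5, r6:0, r7:4}
[8] or   r0, r5, r5  →  {r0:0, r1:13, r2:0, r3:0, r4:1, r5:5, r6:0, r7:4}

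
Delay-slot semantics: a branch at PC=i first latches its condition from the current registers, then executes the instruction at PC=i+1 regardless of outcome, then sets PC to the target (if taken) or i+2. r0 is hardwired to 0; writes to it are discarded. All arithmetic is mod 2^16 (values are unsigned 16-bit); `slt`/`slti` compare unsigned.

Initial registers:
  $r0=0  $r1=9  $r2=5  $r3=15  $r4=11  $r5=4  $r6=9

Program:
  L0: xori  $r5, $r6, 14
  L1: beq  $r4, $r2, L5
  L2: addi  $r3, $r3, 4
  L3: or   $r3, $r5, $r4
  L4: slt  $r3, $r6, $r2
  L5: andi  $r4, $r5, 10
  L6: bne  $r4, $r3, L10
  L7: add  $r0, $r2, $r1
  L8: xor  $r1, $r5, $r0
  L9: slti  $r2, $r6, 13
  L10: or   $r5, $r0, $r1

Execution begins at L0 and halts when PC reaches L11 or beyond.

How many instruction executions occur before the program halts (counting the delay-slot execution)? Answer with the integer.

9

PC=0  xori  $r5, $r6, 14     | $r0=0 $r1=9 $r2=5 $r3=15 $r4=11 $r5=7 $r6=9
PC=1  beq  $r4, $r2, L5      | $r0=0 $r1=9 $r2=5 $r3=15 $r4=11 $r5=7 $r6=9  [not taken]
PC=2  addi  $r3, $r3, 4      | $r0=0 $r1=9 $r2=5 $r3=19 $r4=11 $r5=7 $r6=9
PC=3  or   $r3, $r5, $r4     | $r0=0 $r1=9 $r2=5 $r3=15 $r4=11 $r5=7 $r6=9
PC=4  slt  $r3, $r6, $r2     | $r0=0 $r1=9 $r2=5 $r3=0 $r4=11 $r5=7 $r6=9
PC=5  andi  $r4, $r5, 10     | $r0=0 $r1=9 $r2=5 $r3=0 $r4=2 $r5=7 $r6=9
PC=6  bne  $r4, $r3, L10     | $r0=0 $r1=9 $r2=5 $r3=0 $r4=2 $r5=7 $r6=9  [TAKEN]
PC=7  add  $r0, $r2, $r1     | $r0=0 $r1=9 $r2=5 $r3=0 $r4=2 $r5=7 $r6=9
PC=10 or   $r5, $r0, $r1     | $r0=0 $r1=9 $r2=5 $r3=0 $r4=2 $r5=9 $r6=9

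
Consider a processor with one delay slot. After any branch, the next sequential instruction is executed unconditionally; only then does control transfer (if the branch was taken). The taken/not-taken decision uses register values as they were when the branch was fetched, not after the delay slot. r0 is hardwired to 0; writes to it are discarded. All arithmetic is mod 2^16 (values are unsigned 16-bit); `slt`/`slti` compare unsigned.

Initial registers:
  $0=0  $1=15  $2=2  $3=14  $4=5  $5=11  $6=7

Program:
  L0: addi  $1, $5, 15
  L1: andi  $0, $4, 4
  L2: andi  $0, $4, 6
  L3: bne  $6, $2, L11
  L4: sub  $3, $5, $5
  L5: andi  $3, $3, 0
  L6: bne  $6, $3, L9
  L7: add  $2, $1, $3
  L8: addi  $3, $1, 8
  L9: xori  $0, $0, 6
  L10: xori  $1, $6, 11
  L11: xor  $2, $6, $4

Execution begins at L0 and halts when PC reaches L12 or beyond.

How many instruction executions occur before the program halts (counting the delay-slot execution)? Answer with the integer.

6

PC=0  addi  $1, $5, 15       | $0=0 $1=26 $2=2 $3=14 $4=5 $5=11 $6=7
PC=1  andi  $0, $4, 4        | $0=0 $1=26 $2=2 $3=14 $4=5 $5=11 $6=7
PC=2  andi  $0, $4, 6        | $0=0 $1=26 $2=2 $3=14 $4=5 $5=11 $6=7
PC=3  bne  $6, $2, L11       | $0=0 $1=26 $2=2 $3=14 $4=5 $5=11 $6=7  [TAKEN]
PC=4  sub  $3, $5, $5        | $0=0 $1=26 $2=2 $3=0 $4=5 $5=11 $6=7
PC=11 xor  $2, $6, $4        | $0=0 $1=26 $2=2 $3=0 $4=5 $5=11 $6=7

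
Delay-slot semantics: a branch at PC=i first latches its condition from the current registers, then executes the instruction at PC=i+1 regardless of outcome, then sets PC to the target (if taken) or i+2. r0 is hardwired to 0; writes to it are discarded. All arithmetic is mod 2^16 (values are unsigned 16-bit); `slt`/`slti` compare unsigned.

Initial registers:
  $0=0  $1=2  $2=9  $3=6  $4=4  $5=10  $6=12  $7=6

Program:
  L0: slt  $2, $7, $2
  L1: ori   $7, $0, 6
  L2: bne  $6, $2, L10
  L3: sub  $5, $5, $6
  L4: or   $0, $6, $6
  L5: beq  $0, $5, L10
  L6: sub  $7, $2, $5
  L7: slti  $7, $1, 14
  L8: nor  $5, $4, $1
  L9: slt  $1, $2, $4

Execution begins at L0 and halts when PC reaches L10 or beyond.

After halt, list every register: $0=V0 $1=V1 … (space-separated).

$0=0 $1=2 $2=1 $3=6 $4=4 $5=65534 $6=12 $7=6

[0] slt  $2, $7, $2  →  {$0:0, $1:2, $2:1, $3:6, $4:4, $5:10, $6:12, $7:6}
[1] ori   $7, $0, 6  →  {$0:0, $1:2, $2:1, $3:6, $4:4, $5:10, $6:12, $7:6}
[2] bne  $6, $2, L10  →  {$0:0, $1:2, $2:1, $3:6, $4:4, $5:10, $6:12, $7:6}  ⟨branch taken⟩
[3] sub  $5, $5, $6  →  {$0:0, $1:2, $2:1, $3:6, $4:4, $5:65534, $6:12, $7:6}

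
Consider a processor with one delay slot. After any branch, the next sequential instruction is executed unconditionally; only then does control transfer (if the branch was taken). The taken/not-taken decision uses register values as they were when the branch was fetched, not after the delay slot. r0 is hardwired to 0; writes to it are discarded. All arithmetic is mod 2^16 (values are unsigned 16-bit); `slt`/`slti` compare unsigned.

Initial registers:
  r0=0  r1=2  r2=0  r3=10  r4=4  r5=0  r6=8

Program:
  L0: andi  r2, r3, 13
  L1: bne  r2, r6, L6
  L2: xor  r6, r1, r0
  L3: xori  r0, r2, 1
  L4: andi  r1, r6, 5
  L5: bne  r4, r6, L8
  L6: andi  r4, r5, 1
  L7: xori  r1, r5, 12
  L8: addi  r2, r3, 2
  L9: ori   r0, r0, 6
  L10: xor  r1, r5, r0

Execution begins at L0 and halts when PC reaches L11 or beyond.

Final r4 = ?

0

#0 andi  r2, r3, 13 ; 0/2/8/10/4/0/8
#1 bne  r2, r6, L6 ; 0/2/8/10/4/0/8 ; →fallthru
#2 xor  r6, r1, r0 ; 0/2/8/10/4/0/2
#3 xori  r0, r2, 1 ; 0/2/8/10/4/0/2
#4 andi  r1, r6, 5 ; 0/0/8/10/4/0/2
#5 bne  r4, r6, L8 ; 0/0/8/10/4/0/2 ; →target
#6 andi  r4, r5, 1 ; 0/0/8/10/0/0/2
#8 addi  r2, r3, 2 ; 0/0/12/10/0/0/2
#9 ori   r0, r0, 6 ; 0/0/12/10/0/0/2
#10 xor  r1, r5, r0 ; 0/0/12/10/0/0/2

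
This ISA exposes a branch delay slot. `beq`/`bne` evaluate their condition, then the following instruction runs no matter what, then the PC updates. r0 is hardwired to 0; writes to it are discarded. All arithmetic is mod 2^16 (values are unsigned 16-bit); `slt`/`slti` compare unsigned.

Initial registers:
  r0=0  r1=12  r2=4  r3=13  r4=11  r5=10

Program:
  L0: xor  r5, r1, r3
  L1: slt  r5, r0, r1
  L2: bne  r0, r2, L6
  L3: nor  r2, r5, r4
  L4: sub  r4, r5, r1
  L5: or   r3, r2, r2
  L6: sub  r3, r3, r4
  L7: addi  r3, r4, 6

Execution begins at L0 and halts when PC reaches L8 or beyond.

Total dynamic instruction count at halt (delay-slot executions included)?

6

PC=0  xor  r5, r1, r3        | r0=0 r1=12 r2=4 r3=13 r4=11 r5=1
PC=1  slt  r5, r0, r1        | r0=0 r1=12 r2=4 r3=13 r4=11 r5=1
PC=2  bne  r0, r2, L6        | r0=0 r1=12 r2=4 r3=13 r4=11 r5=1  [TAKEN]
PC=3  nor  r2, r5, r4        | r0=0 r1=12 r2=65524 r3=13 r4=11 r5=1
PC=6  sub  r3, r3, r4        | r0=0 r1=12 r2=65524 r3=2 r4=11 r5=1
PC=7  addi  r3, r4, 6        | r0=0 r1=12 r2=65524 r3=17 r4=11 r5=1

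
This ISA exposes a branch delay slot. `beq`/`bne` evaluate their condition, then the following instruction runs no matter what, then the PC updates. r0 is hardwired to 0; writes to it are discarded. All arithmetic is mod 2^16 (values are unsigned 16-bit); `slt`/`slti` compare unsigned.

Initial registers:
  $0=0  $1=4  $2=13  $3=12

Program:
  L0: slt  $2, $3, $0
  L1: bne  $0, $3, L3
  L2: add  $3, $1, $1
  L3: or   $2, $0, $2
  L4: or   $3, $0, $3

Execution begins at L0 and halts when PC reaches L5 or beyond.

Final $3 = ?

8

  step pc=0: slt  $2, $3, $0  regs=(0,4,0,12)
  step pc=1: bne  $0, $3, L3  cond=T  regs=(0,4,0,12)
  step pc=2: add  $3, $1, $1  regs=(0,4,0,8)
  step pc=3: or   $2, $0, $2  regs=(0,4,0,8)
  step pc=4: or   $3, $0, $3  regs=(0,4,0,8)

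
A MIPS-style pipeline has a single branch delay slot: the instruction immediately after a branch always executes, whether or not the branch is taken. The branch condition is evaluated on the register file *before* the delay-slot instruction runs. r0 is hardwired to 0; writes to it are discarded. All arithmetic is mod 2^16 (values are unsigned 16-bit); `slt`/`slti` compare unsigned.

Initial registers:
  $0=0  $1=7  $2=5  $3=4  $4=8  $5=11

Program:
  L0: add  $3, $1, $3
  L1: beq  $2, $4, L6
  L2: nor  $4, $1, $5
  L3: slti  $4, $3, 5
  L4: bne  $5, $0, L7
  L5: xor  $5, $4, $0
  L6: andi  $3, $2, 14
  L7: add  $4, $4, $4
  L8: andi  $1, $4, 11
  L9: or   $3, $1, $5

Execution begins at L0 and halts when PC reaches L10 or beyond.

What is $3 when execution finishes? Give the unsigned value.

#0 add  $3, $1, $3 ; 0/7/5/11/8/11
#1 beq  $2, $4, L6 ; 0/7/5/11/8/11 ; →fallthru
#2 nor  $4, $1, $5 ; 0/7/5/11/65520/11
#3 slti  $4, $3, 5 ; 0/7/5/11/0/11
#4 bne  $5, $0, L7 ; 0/7/5/11/0/11 ; →target
#5 xor  $5, $4, $0 ; 0/7/5/11/0/0
#7 add  $4, $4, $4 ; 0/7/5/11/0/0
#8 andi  $1, $4, 11 ; 0/0/5/11/0/0
#9 or   $3, $1, $5 ; 0/0/5/0/0/0

0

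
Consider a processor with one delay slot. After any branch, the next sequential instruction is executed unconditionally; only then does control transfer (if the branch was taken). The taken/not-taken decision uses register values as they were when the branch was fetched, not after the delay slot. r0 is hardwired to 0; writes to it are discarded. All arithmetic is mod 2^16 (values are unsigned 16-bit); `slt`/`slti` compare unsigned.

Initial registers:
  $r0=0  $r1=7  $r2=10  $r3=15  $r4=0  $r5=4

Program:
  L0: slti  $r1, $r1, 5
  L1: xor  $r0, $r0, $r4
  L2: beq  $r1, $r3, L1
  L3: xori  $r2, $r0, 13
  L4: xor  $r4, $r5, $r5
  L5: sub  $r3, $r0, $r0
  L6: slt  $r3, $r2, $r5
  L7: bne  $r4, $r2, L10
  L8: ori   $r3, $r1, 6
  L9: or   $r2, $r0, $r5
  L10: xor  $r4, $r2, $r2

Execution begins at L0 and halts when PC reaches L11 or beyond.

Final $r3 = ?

#0 slti  $r1, $r1, 5 ; 0/0/10/15/0/4
#1 xor  $r0, $r0, $r4 ; 0/0/10/15/0/4
#2 beq  $r1, $r3, L1 ; 0/0/10/15/0/4 ; →fallthru
#3 xori  $r2, $r0, 13 ; 0/0/13/15/0/4
#4 xor  $r4, $r5, $r5 ; 0/0/13/15/0/4
#5 sub  $r3, $r0, $r0 ; 0/0/13/0/0/4
#6 slt  $r3, $r2, $r5 ; 0/0/13/0/0/4
#7 bne  $r4, $r2, L10 ; 0/0/13/0/0/4 ; →target
#8 ori   $r3, $r1, 6 ; 0/0/13/6/0/4
#10 xor  $r4, $r2, $r2 ; 0/0/13/6/0/4

6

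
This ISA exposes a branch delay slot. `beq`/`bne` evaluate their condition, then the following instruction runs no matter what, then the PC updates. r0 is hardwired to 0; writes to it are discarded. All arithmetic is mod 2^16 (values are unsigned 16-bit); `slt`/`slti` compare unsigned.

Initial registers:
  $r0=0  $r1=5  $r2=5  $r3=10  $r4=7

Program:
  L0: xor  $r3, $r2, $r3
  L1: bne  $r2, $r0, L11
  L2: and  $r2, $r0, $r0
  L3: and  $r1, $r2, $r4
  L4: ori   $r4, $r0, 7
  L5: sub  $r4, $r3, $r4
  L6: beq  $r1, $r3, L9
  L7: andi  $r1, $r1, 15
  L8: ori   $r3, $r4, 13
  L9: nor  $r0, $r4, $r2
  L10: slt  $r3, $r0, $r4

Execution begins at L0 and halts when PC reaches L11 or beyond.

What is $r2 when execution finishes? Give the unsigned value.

PC=0  xor  $r3, $r2, $r3     | $r0=0 $r1=5 $r2=5 $r3=15 $r4=7
PC=1  bne  $r2, $r0, L11     | $r0=0 $r1=5 $r2=5 $r3=15 $r4=7  [TAKEN]
PC=2  and  $r2, $r0, $r0     | $r0=0 $r1=5 $r2=0 $r3=15 $r4=7

0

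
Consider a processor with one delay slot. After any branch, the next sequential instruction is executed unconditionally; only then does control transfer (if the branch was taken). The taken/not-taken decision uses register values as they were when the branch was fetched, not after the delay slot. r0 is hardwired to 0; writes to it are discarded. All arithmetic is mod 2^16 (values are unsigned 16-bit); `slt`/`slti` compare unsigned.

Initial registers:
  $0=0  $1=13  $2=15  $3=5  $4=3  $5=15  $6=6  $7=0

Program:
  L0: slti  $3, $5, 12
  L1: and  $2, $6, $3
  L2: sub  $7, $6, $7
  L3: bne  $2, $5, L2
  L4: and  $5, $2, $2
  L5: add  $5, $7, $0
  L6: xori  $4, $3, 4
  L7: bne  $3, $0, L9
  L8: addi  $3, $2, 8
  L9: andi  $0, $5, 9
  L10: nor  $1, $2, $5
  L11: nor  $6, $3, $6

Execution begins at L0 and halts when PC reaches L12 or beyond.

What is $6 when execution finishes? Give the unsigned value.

[0] slti  $3, $5, 12  →  {$0:0, $1:13, $2:15, $3:0, $4:3, $5:15, $6:6, $7:0}
[1] and  $2, $6, $3  →  {$0:0, $1:13, $2:0, $3:0, $4:3, $5:15, $6:6, $7:0}
[2] sub  $7, $6, $7  →  {$0:0, $1:13, $2:0, $3:0, $4:3, $5:15, $6:6, $7:6}
[3] bne  $2, $5, L2  →  {$0:0, $1:13, $2:0, $3:0, $4:3, $5:15, $6:6, $7:6}  ⟨branch taken⟩
[4] and  $5, $2, $2  →  {$0:0, $1:13, $2:0, $3:0, $4:3, $5:0, $6:6, $7:6}
[2] sub  $7, $6, $7  →  {$0:0, $1:13, $2:0, $3:0, $4:3, $5:0, $6:6, $7:0}
[3] bne  $2, $5, L2  →  {$0:0, $1:13, $2:0, $3:0, $4:3, $5:0, $6:6, $7:0}  ⟨branch fallthrough⟩
[4] and  $5, $2, $2  →  {$0:0, $1:13, $2:0, $3:0, $4:3, $5:0, $6:6, $7:0}
[5] add  $5, $7, $0  →  {$0:0, $1:13, $2:0, $3:0, $4:3, $5:0, $6:6, $7:0}
[6] xori  $4, $3, 4  →  {$0:0, $1:13, $2:0, $3:0, $4:4, $5:0, $6:6, $7:0}
[7] bne  $3, $0, L9  →  {$0:0, $1:13, $2:0, $3:0, $4:4, $5:0, $6:6, $7:0}  ⟨branch fallthrough⟩
[8] addi  $3, $2, 8  →  {$0:0, $1:13, $2:0, $3:8, $4:4, $5:0, $6:6, $7:0}
[9] andi  $0, $5, 9  →  {$0:0, $1:13, $2:0, $3:8, $4:4, $5:0, $6:6, $7:0}
[10] nor  $1, $2, $5  →  {$0:0, $1:65535, $2:0, $3:8, $4:4, $5:0, $6:6, $7:0}
[11] nor  $6, $3, $6  →  {$0:0, $1:65535, $2:0, $3:8, $4:4, $5:0, $6:65521, $7:0}

65521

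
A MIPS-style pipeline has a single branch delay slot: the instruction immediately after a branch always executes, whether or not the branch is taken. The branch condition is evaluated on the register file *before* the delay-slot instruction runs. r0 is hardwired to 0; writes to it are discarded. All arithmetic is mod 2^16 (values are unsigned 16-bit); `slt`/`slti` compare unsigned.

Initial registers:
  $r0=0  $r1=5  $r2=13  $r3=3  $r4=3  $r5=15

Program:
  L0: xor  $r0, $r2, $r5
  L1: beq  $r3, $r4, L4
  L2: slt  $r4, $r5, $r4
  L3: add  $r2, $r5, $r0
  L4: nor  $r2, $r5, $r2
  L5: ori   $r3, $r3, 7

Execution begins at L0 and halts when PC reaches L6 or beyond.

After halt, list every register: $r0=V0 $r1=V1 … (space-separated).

$r0=0 $r1=5 $r2=65520 $r3=7 $r4=0 $r5=15

PC=0  xor  $r0, $r2, $r5     | $r0=0 $r1=5 $r2=13 $r3=3 $r4=3 $r5=15
PC=1  beq  $r3, $r4, L4      | $r0=0 $r1=5 $r2=13 $r3=3 $r4=3 $r5=15  [TAKEN]
PC=2  slt  $r4, $r5, $r4     | $r0=0 $r1=5 $r2=13 $r3=3 $r4=0 $r5=15
PC=4  nor  $r2, $r5, $r2     | $r0=0 $r1=5 $r2=65520 $r3=3 $r4=0 $r5=15
PC=5  ori   $r3, $r3, 7      | $r0=0 $r1=5 $r2=65520 $r3=7 $r4=0 $r5=15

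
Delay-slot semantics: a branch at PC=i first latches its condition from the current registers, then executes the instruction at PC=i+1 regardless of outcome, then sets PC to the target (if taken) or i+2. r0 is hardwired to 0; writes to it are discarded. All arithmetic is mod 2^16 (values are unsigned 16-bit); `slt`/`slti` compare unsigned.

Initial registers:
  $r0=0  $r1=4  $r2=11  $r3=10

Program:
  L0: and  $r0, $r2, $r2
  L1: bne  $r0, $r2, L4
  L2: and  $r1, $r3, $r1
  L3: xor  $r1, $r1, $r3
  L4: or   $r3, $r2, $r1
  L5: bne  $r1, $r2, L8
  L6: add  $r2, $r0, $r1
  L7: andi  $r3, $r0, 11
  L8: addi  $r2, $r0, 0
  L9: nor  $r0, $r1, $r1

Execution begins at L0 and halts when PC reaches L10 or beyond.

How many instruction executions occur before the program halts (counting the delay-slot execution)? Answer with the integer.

8

[0] and  $r0, $r2, $r2  →  {$r0:0, $r1:4, $r2:11, $r3:10}
[1] bne  $r0, $r2, L4  →  {$r0:0, $r1:4, $r2:11, $r3:10}  ⟨branch taken⟩
[2] and  $r1, $r3, $r1  →  {$r0:0, $r1:0, $r2:11, $r3:10}
[4] or   $r3, $r2, $r1  →  {$r0:0, $r1:0, $r2:11, $r3:11}
[5] bne  $r1, $r2, L8  →  {$r0:0, $r1:0, $r2:11, $r3:11}  ⟨branch taken⟩
[6] add  $r2, $r0, $r1  →  {$r0:0, $r1:0, $r2:0, $r3:11}
[8] addi  $r2, $r0, 0  →  {$r0:0, $r1:0, $r2:0, $r3:11}
[9] nor  $r0, $r1, $r1  →  {$r0:0, $r1:0, $r2:0, $r3:11}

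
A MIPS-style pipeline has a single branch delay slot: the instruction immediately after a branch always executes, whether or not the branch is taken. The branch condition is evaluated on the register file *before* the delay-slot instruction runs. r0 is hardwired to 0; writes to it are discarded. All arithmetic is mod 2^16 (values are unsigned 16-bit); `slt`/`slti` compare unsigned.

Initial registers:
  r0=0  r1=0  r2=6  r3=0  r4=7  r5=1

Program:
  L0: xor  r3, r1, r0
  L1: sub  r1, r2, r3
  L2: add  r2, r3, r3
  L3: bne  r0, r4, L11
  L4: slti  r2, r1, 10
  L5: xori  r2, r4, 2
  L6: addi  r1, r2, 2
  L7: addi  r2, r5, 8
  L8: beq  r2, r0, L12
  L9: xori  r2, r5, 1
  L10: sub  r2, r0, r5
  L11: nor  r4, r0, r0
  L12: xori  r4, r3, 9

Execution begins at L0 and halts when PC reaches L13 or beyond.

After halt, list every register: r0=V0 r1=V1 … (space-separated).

r0=0 r1=6 r2=1 r3=0 r4=9 r5=1

PC=0  xor  r3, r1, r0        | r0=0 r1=0 r2=6 r3=0 r4=7 r5=1
PC=1  sub  r1, r2, r3        | r0=0 r1=6 r2=6 r3=0 r4=7 r5=1
PC=2  add  r2, r3, r3        | r0=0 r1=6 r2=0 r3=0 r4=7 r5=1
PC=3  bne  r0, r4, L11       | r0=0 r1=6 r2=0 r3=0 r4=7 r5=1  [TAKEN]
PC=4  slti  r2, r1, 10       | r0=0 r1=6 r2=1 r3=0 r4=7 r5=1
PC=11 nor  r4, r0, r0        | r0=0 r1=6 r2=1 r3=0 r4=65535 r5=1
PC=12 xori  r4, r3, 9        | r0=0 r1=6 r2=1 r3=0 r4=9 r5=1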